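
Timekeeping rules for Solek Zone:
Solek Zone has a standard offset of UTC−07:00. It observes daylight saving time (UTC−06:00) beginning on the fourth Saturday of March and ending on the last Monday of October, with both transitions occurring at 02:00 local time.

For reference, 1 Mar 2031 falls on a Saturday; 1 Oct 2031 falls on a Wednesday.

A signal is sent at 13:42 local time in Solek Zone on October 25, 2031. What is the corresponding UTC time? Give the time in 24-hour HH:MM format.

19:42

1 March 2031 is a Saturday, so the first Saturday is March 1 and the fourth is March 22.
1 October 2031 is a Wednesday, so Mondays fall on 6, 13, 20, 27; the last is October 27.
October 25, 2031 falls between 22 March and 27 October, so daylight saving is in effect and Solek Zone is at UTC−06:00.
13:42 local + 6h = 19:42 UTC.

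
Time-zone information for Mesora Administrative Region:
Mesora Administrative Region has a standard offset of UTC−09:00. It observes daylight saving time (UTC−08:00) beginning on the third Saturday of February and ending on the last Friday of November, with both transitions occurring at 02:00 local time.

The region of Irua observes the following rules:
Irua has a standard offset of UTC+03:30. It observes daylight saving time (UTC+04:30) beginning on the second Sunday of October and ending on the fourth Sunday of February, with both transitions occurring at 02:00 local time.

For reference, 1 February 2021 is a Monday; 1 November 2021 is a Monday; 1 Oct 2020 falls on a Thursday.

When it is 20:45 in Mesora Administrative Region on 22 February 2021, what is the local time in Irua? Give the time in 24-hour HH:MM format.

1 February 2021 is a Monday, so the first Saturday is February 6 and the third is February 20.
1 November 2021 is a Monday, so Fridays fall on 5, 12, 19, 26; the last is November 26.
22 February 2021 falls between 20 February and 26 November, so daylight saving is in effect and Mesora Administrative Region is at UTC−08:00.
20:45 Mesora Administrative Region + 8h = 04:45 UTC (rolling into the next day, 23 February 2021).
1 October 2020 is a Thursday, so the first Sunday is October 4 and the second is October 11.
1 February 2021 is a Monday, so the first Sunday is February 7 and the fourth is February 28.
At the standard offset (UTC+03:30), 04:45 UTC + 3h30m = 08:15 Irua standard time.
Daylight saving runs 11 October 2020 – 28 February 2021; the standard-time date in Irua, 23 February 2021, is inside that window, so Irua is at UTC+04:30.
04:45 UTC + 4h30m = 09:15 Irua.

09:15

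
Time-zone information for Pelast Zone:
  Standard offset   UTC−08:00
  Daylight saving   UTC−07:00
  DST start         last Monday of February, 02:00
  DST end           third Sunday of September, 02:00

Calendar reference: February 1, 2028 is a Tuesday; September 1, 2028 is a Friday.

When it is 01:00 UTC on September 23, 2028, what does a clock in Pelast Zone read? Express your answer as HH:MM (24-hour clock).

17:00

1 February 2028 is a Tuesday, so Mondays fall on 7, 14, 21, 28; the last is February 28.
1 September 2028 is a Friday, so the first Sunday is September 3 and the third is September 17.
At the standard offset (UTC−08:00), 01:00 UTC − 8h = 17:00 Pelast Zone standard time (rolling into the previous day, 22 September 2028).
The standard-time date in Pelast Zone, September 22, 2028, is outside the daylight-saving period (28 February – 17 September), so Pelast Zone is on standard time, UTC−08:00.
01:00 UTC − 8h = 17:00 local (rolling into the previous day, 22 September 2028).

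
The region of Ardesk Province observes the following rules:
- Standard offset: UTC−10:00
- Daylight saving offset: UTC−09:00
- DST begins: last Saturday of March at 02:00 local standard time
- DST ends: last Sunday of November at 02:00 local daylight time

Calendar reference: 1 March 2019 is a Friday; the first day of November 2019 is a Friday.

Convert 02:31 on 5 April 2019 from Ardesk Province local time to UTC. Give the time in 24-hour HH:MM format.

11:31

1 March 2019 is a Friday, so Saturdays fall on 2, 9, 16, 23, 30; the last is March 30.
1 November 2019 is a Friday, so Sundays fall on 3, 10, 17, 24; the last is November 24.
Daylight saving runs 30 March – 24 November; 5 April 2019 is inside that window, so Ardesk Province is at UTC−09:00.
02:31 local + 9h = 11:31 UTC.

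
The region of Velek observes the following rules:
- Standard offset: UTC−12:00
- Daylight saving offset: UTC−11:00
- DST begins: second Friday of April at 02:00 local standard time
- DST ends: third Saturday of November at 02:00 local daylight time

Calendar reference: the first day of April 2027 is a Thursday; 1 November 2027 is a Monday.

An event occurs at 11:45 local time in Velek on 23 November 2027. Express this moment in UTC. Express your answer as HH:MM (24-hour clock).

1 April 2027 is a Thursday, so the first Friday is April 2 and the second is April 9.
1 November 2027 is a Monday, so the first Saturday is November 6 and the third is November 20.
23 November 2027 does not fall between 9 April and 20 November, so daylight saving is not in effect and Velek is at UTC−12:00.
11:45 local + 12h = 23:45 UTC.

23:45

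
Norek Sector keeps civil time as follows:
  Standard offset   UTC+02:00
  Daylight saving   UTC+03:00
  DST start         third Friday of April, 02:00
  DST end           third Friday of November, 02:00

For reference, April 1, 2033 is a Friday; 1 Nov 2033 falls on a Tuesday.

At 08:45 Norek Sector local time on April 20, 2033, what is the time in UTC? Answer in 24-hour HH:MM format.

1 April 2033 is a Friday, so the first Friday is April 1 and the third is April 15.
1 November 2033 is a Tuesday, so the first Friday is November 4 and the third is November 18.
April 20, 2033 falls between 15 April and 18 November, so daylight saving is in effect and Norek Sector is at UTC+03:00.
08:45 local − 3h = 05:45 UTC.

05:45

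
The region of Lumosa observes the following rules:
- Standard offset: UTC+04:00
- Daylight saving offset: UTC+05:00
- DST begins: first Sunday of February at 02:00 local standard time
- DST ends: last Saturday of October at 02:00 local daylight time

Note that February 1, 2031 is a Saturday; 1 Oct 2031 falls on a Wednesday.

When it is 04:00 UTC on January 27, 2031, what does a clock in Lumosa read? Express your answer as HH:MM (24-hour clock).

1 February 2031 is a Saturday, so the first Sunday is February 2.
1 October 2031 is a Wednesday, so Saturdays fall on 4, 11, 18, 25; the last is October 25.
At the standard offset (UTC+04:00), 04:00 UTC + 4h = 08:00 Lumosa standard time.
The standard-time date in Lumosa, January 27, 2031, does not fall between 2 February and 25 October, so daylight saving is not in effect and Lumosa is at UTC+04:00.
04:00 UTC + 4h = 08:00 local.

08:00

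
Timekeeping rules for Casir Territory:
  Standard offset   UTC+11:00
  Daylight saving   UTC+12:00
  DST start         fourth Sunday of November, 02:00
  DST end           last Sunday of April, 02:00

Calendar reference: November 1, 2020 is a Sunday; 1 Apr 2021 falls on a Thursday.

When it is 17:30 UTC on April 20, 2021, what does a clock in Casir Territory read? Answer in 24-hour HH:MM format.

05:30

1 November 2020 is a Sunday, so the first Sunday is November 1 and the fourth is November 22.
1 April 2021 is a Thursday, so Sundays fall on 4, 11, 18, 25; the last is April 25.
At the standard offset (UTC+11:00), 17:30 UTC + 11h = 04:30 Casir Territory standard time (rolling into the next day, 21 April 2021).
Daylight saving runs 22 November 2020 – 25 April 2021; the standard-time date in Casir Territory, April 21, 2021, is inside that window, so Casir Territory is at UTC+12:00.
17:30 UTC + 12h = 05:30 local (rolling into the next day, 21 April 2021).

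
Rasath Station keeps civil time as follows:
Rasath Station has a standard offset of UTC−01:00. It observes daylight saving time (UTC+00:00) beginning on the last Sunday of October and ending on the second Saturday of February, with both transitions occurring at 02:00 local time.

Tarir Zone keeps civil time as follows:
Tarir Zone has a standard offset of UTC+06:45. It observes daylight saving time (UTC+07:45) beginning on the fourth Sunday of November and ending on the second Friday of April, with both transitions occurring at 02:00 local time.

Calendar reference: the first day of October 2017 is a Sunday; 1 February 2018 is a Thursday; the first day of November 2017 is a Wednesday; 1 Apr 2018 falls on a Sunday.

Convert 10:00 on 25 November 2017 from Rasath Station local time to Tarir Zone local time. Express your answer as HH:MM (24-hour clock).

16:45

1 October 2017 is a Sunday, so Sundays fall on 1, 8, 15, 22, 29; the last is October 29.
1 February 2018 is a Thursday, so the first Saturday is February 3 and the second is February 10.
25 November 2017 lies within the daylight-saving period (29 October 2017 – 10 February 2018), so Rasath Station is on daylight time, UTC+00:00.
10:00 Rasath Station − 0h = 10:00 UTC.
1 November 2017 is a Wednesday, so the first Sunday is November 5 and the fourth is November 26.
1 April 2018 is a Sunday, so the first Friday is April 6 and the second is April 13.
At the standard offset (UTC+06:45), 10:00 UTC + 6h45m = 16:45 Tarir Zone standard time.
Daylight saving runs 26 November 2017 – 13 April 2018; the standard-time date in Tarir Zone, 25 November 2017, is outside that window, so Tarir Zone is on standard time at UTC+06:45.
10:00 UTC + 6h45m = 16:45 Tarir Zone.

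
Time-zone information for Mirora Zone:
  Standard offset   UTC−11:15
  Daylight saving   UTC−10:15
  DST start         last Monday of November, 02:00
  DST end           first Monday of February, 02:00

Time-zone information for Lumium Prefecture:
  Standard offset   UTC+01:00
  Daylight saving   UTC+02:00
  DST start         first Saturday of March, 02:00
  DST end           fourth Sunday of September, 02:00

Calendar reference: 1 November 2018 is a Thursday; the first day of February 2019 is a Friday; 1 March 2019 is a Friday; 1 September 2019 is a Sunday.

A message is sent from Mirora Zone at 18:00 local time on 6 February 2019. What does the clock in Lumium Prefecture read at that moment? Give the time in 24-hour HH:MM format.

06:15

1 November 2018 is a Thursday, so Mondays fall on 5, 12, 19, 26; the last is November 26.
1 February 2019 is a Friday, so the first Monday is February 4.
6 February 2019 does not fall between 26 November 2018 and 4 February 2019, so daylight saving is not in effect and Mirora Zone is at UTC−11:15.
18:00 Mirora Zone + 11h15m = 05:15 UTC (rolling into the next day, 7 February 2019).
1 March 2019 is a Friday, so the first Saturday is March 2.
1 September 2019 is a Sunday, so the first Sunday is September 1 and the fourth is September 22.
At the standard offset (UTC+01:00), 05:15 UTC + 1h = 06:15 Lumium Prefecture standard time.
The standard-time date in Lumium Prefecture, 7 February 2019, is outside the daylight-saving period (2 March – 22 September), so Lumium Prefecture is on standard time, UTC+01:00.
05:15 UTC + 1h = 06:15 Lumium Prefecture.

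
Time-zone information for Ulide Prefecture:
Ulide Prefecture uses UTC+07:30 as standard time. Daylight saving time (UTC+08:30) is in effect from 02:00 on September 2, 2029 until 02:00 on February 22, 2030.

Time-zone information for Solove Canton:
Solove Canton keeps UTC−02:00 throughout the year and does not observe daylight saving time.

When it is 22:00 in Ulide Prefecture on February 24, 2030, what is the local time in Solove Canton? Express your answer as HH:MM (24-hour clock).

February 24, 2030 is outside the daylight-saving period (2 September 2029 – 22 February 2030), so Ulide Prefecture is on standard time, UTC+07:30.
22:00 Ulide Prefecture − 7h30m = 14:30 UTC.
Solove Canton has no daylight saving, so its offset is UTC−02:00 year-round.
14:30 UTC − 2h = 12:30 Solove Canton.

12:30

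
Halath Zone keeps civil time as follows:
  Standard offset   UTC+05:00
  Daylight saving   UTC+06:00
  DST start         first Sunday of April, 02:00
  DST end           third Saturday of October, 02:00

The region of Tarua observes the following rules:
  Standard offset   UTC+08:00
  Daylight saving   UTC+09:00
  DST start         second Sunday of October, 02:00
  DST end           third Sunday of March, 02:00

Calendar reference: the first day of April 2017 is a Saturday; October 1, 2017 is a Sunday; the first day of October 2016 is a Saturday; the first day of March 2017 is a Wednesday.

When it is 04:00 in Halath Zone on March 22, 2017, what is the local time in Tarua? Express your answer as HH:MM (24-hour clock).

1 April 2017 is a Saturday, so the first Sunday is April 2.
1 October 2017 is a Sunday, so the first Saturday is October 7 and the third is October 21.
March 22, 2017 does not fall between 2 April and 21 October, so daylight saving is not in effect and Halath Zone is at UTC+05:00.
04:00 Halath Zone − 5h = 23:00 UTC (rolling into the previous day, 21 March 2017).
1 October 2016 is a Saturday, so the first Sunday is October 2 and the second is October 9.
1 March 2017 is a Wednesday, so the first Sunday is March 5 and the third is March 19.
At the standard offset (UTC+08:00), 23:00 UTC + 8h = 07:00 Tarua standard time (rolling into the next day, 22 March 2017).
The standard-time date in Tarua, March 22, 2017, is outside the daylight-saving period (9 October 2016 – 19 March 2017), so Tarua is on standard time, UTC+08:00.
23:00 UTC + 8h = 07:00 Tarua (rolling into the next day, 22 March 2017).

07:00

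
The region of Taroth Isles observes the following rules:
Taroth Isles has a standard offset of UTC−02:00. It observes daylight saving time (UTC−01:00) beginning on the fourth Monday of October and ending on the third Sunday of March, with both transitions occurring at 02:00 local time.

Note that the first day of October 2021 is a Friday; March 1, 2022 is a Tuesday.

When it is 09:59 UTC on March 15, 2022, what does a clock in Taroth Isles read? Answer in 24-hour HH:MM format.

08:59

1 October 2021 is a Friday, so the first Monday is October 4 and the fourth is October 25.
1 March 2022 is a Tuesday, so the first Sunday is March 6 and the third is March 20.
At the standard offset (UTC−02:00), 09:59 UTC − 2h = 07:59 Taroth Isles standard time.
The standard-time date in Taroth Isles, March 15, 2022, lies within the daylight-saving period (25 October 2021 – 20 March 2022), so Taroth Isles is on daylight time, UTC−01:00.
09:59 UTC − 1h = 08:59 local.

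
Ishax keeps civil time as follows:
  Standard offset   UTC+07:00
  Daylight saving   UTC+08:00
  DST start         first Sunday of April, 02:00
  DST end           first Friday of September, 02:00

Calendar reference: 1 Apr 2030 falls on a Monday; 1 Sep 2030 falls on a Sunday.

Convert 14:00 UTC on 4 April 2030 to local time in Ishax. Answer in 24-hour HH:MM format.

21:00

1 April 2030 is a Monday, so the first Sunday is April 7.
1 September 2030 is a Sunday, so the first Friday is September 6.
At the standard offset (UTC+07:00), 14:00 UTC + 7h = 21:00 Ishax standard time.
The standard-time date in Ishax, 4 April 2030, does not fall between 7 April and 6 September, so daylight saving is not in effect and Ishax is at UTC+07:00.
14:00 UTC + 7h = 21:00 local.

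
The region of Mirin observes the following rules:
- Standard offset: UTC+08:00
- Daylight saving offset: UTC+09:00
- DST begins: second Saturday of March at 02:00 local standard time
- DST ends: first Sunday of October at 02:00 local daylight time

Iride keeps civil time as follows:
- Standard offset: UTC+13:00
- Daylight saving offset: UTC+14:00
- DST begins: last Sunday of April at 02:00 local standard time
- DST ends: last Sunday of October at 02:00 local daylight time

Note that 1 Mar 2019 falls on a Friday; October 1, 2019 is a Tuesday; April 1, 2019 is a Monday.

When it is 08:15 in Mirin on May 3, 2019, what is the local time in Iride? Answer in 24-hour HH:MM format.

13:15

1 March 2019 is a Friday, so the first Saturday is March 2 and the second is March 9.
1 October 2019 is a Tuesday, so the first Sunday is October 6.
Daylight saving runs 9 March – 6 October; May 3, 2019 is inside that window, so Mirin is at UTC+09:00.
08:15 Mirin − 9h = 23:15 UTC (rolling into the previous day, 2 May 2019).
1 April 2019 is a Monday, so Sundays fall on 7, 14, 21, 28; the last is April 28.
1 October 2019 is a Tuesday, so Sundays fall on 6, 13, 20, 27; the last is October 27.
At the standard offset (UTC+13:00), 23:15 UTC + 13h = 12:15 Iride standard time (rolling into the next day, 3 May 2019).
The standard-time date in Iride, May 3, 2019, lies within the daylight-saving period (28 April – 27 October), so Iride is on daylight time, UTC+14:00.
23:15 UTC + 14h = 13:15 Iride (rolling into the next day, 3 May 2019).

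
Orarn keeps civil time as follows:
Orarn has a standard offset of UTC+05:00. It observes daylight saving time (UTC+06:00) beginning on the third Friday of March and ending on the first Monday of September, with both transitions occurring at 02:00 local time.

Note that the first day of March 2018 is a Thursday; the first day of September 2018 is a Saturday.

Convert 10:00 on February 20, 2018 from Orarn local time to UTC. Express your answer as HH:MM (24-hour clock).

05:00

1 March 2018 is a Thursday, so the first Friday is March 2 and the third is March 16.
1 September 2018 is a Saturday, so the first Monday is September 3.
February 20, 2018 is outside the daylight-saving period (16 March – 3 September), so Orarn is on standard time, UTC+05:00.
10:00 local − 5h = 05:00 UTC.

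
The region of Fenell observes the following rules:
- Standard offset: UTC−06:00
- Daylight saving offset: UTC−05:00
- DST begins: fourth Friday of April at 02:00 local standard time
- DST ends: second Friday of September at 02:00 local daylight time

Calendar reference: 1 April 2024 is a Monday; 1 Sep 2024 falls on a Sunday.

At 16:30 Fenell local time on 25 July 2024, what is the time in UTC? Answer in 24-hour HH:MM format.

21:30

1 April 2024 is a Monday, so the first Friday is April 5 and the fourth is April 26.
1 September 2024 is a Sunday, so the first Friday is September 6 and the second is September 13.
25 July 2024 falls between 26 April and 13 September, so daylight saving is in effect and Fenell is at UTC−05:00.
16:30 local + 5h = 21:30 UTC.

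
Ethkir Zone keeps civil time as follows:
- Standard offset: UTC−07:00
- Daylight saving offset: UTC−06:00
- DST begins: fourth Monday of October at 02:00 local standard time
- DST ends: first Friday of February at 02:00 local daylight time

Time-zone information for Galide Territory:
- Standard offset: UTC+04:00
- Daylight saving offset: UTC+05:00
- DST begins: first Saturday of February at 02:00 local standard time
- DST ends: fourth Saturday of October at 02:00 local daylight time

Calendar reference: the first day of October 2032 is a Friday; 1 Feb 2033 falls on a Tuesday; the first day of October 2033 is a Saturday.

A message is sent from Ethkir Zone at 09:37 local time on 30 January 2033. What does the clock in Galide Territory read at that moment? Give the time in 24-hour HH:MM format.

1 October 2032 is a Friday, so the first Monday is October 4 and the fourth is October 25.
1 February 2033 is a Tuesday, so the first Friday is February 4.
30 January 2033 falls between 25 October 2032 and 4 February 2033, so daylight saving is in effect and Ethkir Zone is at UTC−06:00.
09:37 Ethkir Zone + 6h = 15:37 UTC.
1 February 2033 is a Tuesday, so the first Saturday is February 5.
1 October 2033 is a Saturday, so the first Saturday is October 1 and the fourth is October 22.
At the standard offset (UTC+04:00), 15:37 UTC + 4h = 19:37 Galide Territory standard time.
The standard-time date in Galide Territory, 30 January 2033, does not fall between 5 February and 22 October, so daylight saving is not in effect and Galide Territory is at UTC+04:00.
15:37 UTC + 4h = 19:37 Galide Territory.

19:37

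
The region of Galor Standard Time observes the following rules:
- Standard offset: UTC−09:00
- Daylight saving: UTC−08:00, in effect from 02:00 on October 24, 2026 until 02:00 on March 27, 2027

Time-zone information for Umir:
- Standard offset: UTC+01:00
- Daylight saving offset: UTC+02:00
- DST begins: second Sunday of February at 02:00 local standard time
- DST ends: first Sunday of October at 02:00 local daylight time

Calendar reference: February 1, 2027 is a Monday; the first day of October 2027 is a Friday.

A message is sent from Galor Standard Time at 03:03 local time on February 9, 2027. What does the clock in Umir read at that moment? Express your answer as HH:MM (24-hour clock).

February 9, 2027 falls between 24 October 2026 and 27 March 2027, so daylight saving is in effect and Galor Standard Time is at UTC−08:00.
03:03 Galor Standard Time + 8h = 11:03 UTC.
1 February 2027 is a Monday, so the first Sunday is February 7 and the second is February 14.
1 October 2027 is a Friday, so the first Sunday is October 3.
At the standard offset (UTC+01:00), 11:03 UTC + 1h = 12:03 Umir standard time.
The standard-time date in Umir, February 9, 2027, does not fall between 14 February and 3 October, so daylight saving is not in effect and Umir is at UTC+01:00.
11:03 UTC + 1h = 12:03 Umir.

12:03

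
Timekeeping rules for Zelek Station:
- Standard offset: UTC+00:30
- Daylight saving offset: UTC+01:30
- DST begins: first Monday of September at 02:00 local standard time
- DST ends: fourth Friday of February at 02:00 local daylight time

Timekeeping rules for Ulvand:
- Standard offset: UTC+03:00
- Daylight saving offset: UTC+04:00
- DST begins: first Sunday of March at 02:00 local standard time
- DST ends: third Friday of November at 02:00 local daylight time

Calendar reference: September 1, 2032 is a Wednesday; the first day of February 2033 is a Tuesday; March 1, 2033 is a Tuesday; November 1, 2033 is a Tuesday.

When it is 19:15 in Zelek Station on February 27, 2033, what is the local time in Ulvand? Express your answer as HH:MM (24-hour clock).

1 September 2032 is a Wednesday, so the first Monday is September 6.
1 February 2033 is a Tuesday, so the first Friday is February 4 and the fourth is February 25.
Daylight saving runs 6 September 2032 – 25 February 2033; February 27, 2033 is outside that window, so Zelek Station is on standard time at UTC+00:30.
19:15 Zelek Station − 0h30m = 18:45 UTC.
1 March 2033 is a Tuesday, so the first Sunday is March 6.
1 November 2033 is a Tuesday, so the first Friday is November 4 and the third is November 18.
At the standard offset (UTC+03:00), 18:45 UTC + 3h = 21:45 Ulvand standard time.
Daylight saving runs 6 March – 18 November; the standard-time date in Ulvand, February 27, 2033, is outside that window, so Ulvand is on standard time at UTC+03:00.
18:45 UTC + 3h = 21:45 Ulvand.

21:45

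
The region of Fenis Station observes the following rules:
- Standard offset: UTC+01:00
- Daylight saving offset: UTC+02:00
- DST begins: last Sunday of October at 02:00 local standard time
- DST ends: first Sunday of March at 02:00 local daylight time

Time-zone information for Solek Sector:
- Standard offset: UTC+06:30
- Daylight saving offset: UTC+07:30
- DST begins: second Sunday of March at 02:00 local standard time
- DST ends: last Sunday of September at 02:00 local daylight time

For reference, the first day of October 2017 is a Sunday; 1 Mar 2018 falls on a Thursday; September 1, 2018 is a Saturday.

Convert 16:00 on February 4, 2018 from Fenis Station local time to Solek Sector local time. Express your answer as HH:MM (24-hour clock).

20:30

1 October 2017 is a Sunday, so Sundays fall on 1, 8, 15, 22, 29; the last is October 29.
1 March 2018 is a Thursday, so the first Sunday is March 4.
Daylight saving runs 29 October 2017 – 4 March 2018; February 4, 2018 is inside that window, so Fenis Station is at UTC+02:00.
16:00 Fenis Station − 2h = 14:00 UTC.
1 March 2018 is a Thursday, so the first Sunday is March 4 and the second is March 11.
1 September 2018 is a Saturday, so Sundays fall on 2, 9, 16, 23, 30; the last is September 30.
At the standard offset (UTC+06:30), 14:00 UTC + 6h30m = 20:30 Solek Sector standard time.
The standard-time date in Solek Sector, February 4, 2018, is outside the daylight-saving period (11 March – 30 September), so Solek Sector is on standard time, UTC+06:30.
14:00 UTC + 6h30m = 20:30 Solek Sector.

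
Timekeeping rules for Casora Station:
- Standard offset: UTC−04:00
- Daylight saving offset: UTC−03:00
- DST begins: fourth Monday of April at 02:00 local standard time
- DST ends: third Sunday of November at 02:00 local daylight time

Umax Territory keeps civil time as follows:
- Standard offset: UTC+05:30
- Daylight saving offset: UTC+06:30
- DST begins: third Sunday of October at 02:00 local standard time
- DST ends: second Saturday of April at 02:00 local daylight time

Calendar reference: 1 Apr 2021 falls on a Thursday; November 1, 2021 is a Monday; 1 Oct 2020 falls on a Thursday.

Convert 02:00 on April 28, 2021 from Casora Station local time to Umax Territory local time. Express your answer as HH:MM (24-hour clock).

1 April 2021 is a Thursday, so the first Monday is April 5 and the fourth is April 26.
1 November 2021 is a Monday, so the first Sunday is November 7 and the third is November 21.
April 28, 2021 falls between 26 April and 21 November, so daylight saving is in effect and Casora Station is at UTC−03:00.
02:00 Casora Station + 3h = 05:00 UTC.
1 October 2020 is a Thursday, so the first Sunday is October 4 and the third is October 18.
1 April 2021 is a Thursday, so the first Saturday is April 3 and the second is April 10.
At the standard offset (UTC+05:30), 05:00 UTC + 5h30m = 10:30 Umax Territory standard time.
The standard-time date in Umax Territory, April 28, 2021, is outside the daylight-saving period (18 October 2020 – 10 April 2021), so Umax Territory is on standard time, UTC+05:30.
05:00 UTC + 5h30m = 10:30 Umax Territory.

10:30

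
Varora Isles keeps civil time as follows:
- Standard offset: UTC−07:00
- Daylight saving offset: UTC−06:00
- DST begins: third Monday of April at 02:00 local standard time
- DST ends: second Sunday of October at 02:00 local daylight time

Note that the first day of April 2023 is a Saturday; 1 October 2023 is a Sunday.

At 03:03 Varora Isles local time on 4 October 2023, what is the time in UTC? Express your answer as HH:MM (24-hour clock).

1 April 2023 is a Saturday, so the first Monday is April 3 and the third is April 17.
1 October 2023 is a Sunday, so the first Sunday is October 1 and the second is October 8.
Daylight saving runs 17 April – 8 October; 4 October 2023 is inside that window, so Varora Isles is at UTC−06:00.
03:03 local + 6h = 09:03 UTC.

09:03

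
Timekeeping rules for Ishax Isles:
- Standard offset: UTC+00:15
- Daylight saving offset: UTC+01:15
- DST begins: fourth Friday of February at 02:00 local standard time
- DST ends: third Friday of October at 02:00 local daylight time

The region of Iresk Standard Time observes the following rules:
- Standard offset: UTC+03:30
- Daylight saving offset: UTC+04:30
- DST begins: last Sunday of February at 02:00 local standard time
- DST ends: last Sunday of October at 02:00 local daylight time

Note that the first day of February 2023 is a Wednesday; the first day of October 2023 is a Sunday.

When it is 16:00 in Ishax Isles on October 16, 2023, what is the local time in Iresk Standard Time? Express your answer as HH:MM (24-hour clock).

19:15

1 February 2023 is a Wednesday, so the first Friday is February 3 and the fourth is February 24.
1 October 2023 is a Sunday, so the first Friday is October 6 and the third is October 20.
October 16, 2023 lies within the daylight-saving period (24 February – 20 October), so Ishax Isles is on daylight time, UTC+01:15.
16:00 Ishax Isles − 1h15m = 14:45 UTC.
1 February 2023 is a Wednesday, so Sundays fall on 5, 12, 19, 26; the last is February 26.
1 October 2023 is a Sunday, so Sundays fall on 1, 8, 15, 22, 29; the last is October 29.
At the standard offset (UTC+03:30), 14:45 UTC + 3h30m = 18:15 Iresk Standard Time standard time.
The standard-time date in Iresk Standard Time, October 16, 2023, falls between 26 February and 29 October, so daylight saving is in effect and Iresk Standard Time is at UTC+04:30.
14:45 UTC + 4h30m = 19:15 Iresk Standard Time.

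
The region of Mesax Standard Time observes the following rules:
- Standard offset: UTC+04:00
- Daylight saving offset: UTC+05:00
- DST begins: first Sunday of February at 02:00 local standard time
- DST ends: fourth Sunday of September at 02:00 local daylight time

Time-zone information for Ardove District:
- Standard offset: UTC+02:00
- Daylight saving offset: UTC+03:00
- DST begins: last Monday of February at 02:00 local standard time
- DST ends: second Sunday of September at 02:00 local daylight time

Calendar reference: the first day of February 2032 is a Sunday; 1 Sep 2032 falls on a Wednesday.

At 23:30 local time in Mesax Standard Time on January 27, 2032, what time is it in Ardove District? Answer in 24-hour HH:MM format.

21:30

1 February 2032 is a Sunday, so the first Sunday is February 1.
1 September 2032 is a Wednesday, so the first Sunday is September 5 and the fourth is September 26.
January 27, 2032 does not fall between 1 February and 26 September, so daylight saving is not in effect and Mesax Standard Time is at UTC+04:00.
23:30 Mesax Standard Time − 4h = 19:30 UTC.
1 February 2032 is a Sunday, so Mondays fall on 2, 9, 16, 23; the last is February 23.
1 September 2032 is a Wednesday, so the first Sunday is September 5 and the second is September 12.
At the standard offset (UTC+02:00), 19:30 UTC + 2h = 21:30 Ardove District standard time.
The standard-time date in Ardove District, January 27, 2032, is outside the daylight-saving period (23 February – 12 September), so Ardove District is on standard time, UTC+02:00.
19:30 UTC + 2h = 21:30 Ardove District.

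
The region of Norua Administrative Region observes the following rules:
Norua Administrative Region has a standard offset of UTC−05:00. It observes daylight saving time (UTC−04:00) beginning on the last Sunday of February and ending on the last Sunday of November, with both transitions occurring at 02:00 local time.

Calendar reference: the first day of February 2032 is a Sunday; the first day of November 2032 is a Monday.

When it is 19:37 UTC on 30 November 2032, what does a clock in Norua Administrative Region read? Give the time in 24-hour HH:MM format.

1 February 2032 is a Sunday, so Sundays fall on 1, 8, 15, 22, 29; the last is February 29.
1 November 2032 is a Monday, so Sundays fall on 7, 14, 21, 28; the last is November 28.
At the standard offset (UTC−05:00), 19:37 UTC − 5h = 14:37 Norua Administrative Region standard time.
The standard-time date in Norua Administrative Region, 30 November 2032, is outside the daylight-saving period (29 February – 28 November), so Norua Administrative Region is on standard time, UTC−05:00.
19:37 UTC − 5h = 14:37 local.

14:37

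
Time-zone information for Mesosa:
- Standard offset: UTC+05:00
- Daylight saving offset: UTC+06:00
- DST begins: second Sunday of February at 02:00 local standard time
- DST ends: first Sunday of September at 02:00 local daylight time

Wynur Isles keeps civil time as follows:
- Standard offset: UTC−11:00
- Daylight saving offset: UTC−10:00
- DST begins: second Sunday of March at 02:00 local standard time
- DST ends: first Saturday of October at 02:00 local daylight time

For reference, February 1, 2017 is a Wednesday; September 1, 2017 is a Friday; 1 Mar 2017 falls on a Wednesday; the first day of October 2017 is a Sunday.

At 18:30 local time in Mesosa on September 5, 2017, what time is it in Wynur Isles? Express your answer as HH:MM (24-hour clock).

1 February 2017 is a Wednesday, so the first Sunday is February 5 and the second is February 12.
1 September 2017 is a Friday, so the first Sunday is September 3.
September 5, 2017 is outside the daylight-saving period (12 February – 3 September), so Mesosa is on standard time, UTC+05:00.
18:30 Mesosa − 5h = 13:30 UTC.
1 March 2017 is a Wednesday, so the first Sunday is March 5 and the second is March 12.
1 October 2017 is a Sunday, so the first Saturday is October 7.
At the standard offset (UTC−11:00), 13:30 UTC − 11h = 02:30 Wynur Isles standard time.
Daylight saving runs 12 March – 7 October; the standard-time date in Wynur Isles, September 5, 2017, is inside that window, so Wynur Isles is at UTC−10:00.
13:30 UTC − 10h = 03:30 Wynur Isles.

03:30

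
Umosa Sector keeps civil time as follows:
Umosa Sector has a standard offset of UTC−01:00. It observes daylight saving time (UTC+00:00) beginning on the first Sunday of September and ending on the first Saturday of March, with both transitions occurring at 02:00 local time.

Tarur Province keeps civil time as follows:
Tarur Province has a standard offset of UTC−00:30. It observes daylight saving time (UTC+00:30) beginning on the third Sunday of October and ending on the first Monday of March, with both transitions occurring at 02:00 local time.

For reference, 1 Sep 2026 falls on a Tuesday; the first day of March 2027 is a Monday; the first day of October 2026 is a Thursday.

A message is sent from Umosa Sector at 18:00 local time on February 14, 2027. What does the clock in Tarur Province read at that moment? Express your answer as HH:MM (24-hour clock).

18:30

1 September 2026 is a Tuesday, so the first Sunday is September 6.
1 March 2027 is a Monday, so the first Saturday is March 6.
February 14, 2027 lies within the daylight-saving period (6 September 2026 – 6 March 2027), so Umosa Sector is on daylight time, UTC+00:00.
18:00 Umosa Sector − 0h = 18:00 UTC.
1 October 2026 is a Thursday, so the first Sunday is October 4 and the third is October 18.
1 March 2027 is a Monday, so the first Monday is March 1.
At the standard offset (UTC−00:30), 18:00 UTC − 0h30m = 17:30 Tarur Province standard time.
Daylight saving runs 18 October 2026 – 1 March 2027; the standard-time date in Tarur Province, February 14, 2027, is inside that window, so Tarur Province is at UTC+00:30.
18:00 UTC + 0h30m = 18:30 Tarur Province.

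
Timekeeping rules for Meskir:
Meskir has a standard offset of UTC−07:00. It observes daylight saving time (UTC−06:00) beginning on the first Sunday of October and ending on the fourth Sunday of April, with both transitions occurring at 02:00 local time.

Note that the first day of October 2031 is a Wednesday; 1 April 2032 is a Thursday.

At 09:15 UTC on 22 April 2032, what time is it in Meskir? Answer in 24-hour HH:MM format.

1 October 2031 is a Wednesday, so the first Sunday is October 5.
1 April 2032 is a Thursday, so the first Sunday is April 4 and the fourth is April 25.
At the standard offset (UTC−07:00), 09:15 UTC − 7h = 02:15 Meskir standard time.
The standard-time date in Meskir, 22 April 2032, falls between 5 October 2031 and 25 April 2032, so daylight saving is in effect and Meskir is at UTC−06:00.
09:15 UTC − 6h = 03:15 local.

03:15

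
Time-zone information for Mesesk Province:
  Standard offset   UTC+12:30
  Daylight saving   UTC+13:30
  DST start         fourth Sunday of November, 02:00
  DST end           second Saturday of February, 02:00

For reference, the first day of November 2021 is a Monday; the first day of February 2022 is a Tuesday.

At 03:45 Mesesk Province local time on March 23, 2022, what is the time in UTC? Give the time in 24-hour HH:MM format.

15:15

1 November 2021 is a Monday, so the first Sunday is November 7 and the fourth is November 28.
1 February 2022 is a Tuesday, so the first Saturday is February 5 and the second is February 12.
Daylight saving runs 28 November 2021 – 12 February 2022; March 23, 2022 is outside that window, so Mesesk Province is on standard time at UTC+12:30.
03:45 local − 12h30m = 15:15 UTC (rolling into the previous day, 22 March 2022).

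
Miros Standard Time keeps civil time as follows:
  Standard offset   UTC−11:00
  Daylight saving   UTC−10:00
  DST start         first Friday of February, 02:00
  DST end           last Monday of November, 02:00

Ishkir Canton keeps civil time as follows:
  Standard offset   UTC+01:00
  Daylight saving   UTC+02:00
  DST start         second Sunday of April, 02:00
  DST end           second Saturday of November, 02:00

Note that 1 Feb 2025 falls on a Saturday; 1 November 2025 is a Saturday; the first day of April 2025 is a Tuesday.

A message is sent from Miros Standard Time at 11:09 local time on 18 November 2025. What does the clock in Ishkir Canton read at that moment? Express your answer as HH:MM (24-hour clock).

1 February 2025 is a Saturday, so the first Friday is February 7.
1 November 2025 is a Saturday, so Mondays fall on 3, 10, 17, 24; the last is November 24.
Daylight saving runs 7 February – 24 November; 18 November 2025 is inside that window, so Miros Standard Time is at UTC−10:00.
11:09 Miros Standard Time + 10h = 21:09 UTC.
1 April 2025 is a Tuesday, so the first Sunday is April 6 and the second is April 13.
1 November 2025 is a Saturday, so the first Saturday is November 1 and the second is November 8.
At the standard offset (UTC+01:00), 21:09 UTC + 1h = 22:09 Ishkir Canton standard time.
The standard-time date in Ishkir Canton, 18 November 2025, does not fall between 13 April and 8 November, so daylight saving is not in effect and Ishkir Canton is at UTC+01:00.
21:09 UTC + 1h = 22:09 Ishkir Canton.

22:09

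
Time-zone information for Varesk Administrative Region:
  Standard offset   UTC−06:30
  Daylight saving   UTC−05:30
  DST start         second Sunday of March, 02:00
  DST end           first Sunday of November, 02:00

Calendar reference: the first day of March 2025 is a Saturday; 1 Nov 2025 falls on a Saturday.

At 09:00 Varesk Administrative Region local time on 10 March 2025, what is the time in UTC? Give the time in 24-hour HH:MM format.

14:30

1 March 2025 is a Saturday, so the first Sunday is March 2 and the second is March 9.
1 November 2025 is a Saturday, so the first Sunday is November 2.
10 March 2025 lies within the daylight-saving period (9 March – 2 November), so Varesk Administrative Region is on daylight time, UTC−05:30.
09:00 local + 5h30m = 14:30 UTC.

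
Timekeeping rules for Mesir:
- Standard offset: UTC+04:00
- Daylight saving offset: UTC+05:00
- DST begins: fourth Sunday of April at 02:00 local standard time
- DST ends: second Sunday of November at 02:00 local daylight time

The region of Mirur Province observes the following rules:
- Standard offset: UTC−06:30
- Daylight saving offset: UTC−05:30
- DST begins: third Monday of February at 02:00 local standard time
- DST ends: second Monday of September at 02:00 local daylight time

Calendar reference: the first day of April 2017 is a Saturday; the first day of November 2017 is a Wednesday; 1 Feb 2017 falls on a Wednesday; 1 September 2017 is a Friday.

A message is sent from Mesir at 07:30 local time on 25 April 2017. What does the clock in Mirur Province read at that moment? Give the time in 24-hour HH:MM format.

21:00

1 April 2017 is a Saturday, so the first Sunday is April 2 and the fourth is April 23.
1 November 2017 is a Wednesday, so the first Sunday is November 5 and the second is November 12.
Daylight saving runs 23 April – 12 November; 25 April 2017 is inside that window, so Mesir is at UTC+05:00.
07:30 Mesir − 5h = 02:30 UTC.
1 February 2017 is a Wednesday, so the first Monday is February 6 and the third is February 20.
1 September 2017 is a Friday, so the first Monday is September 4 and the second is September 11.
At the standard offset (UTC−06:30), 02:30 UTC − 6h30m = 20:00 Mirur Province standard time (rolling into the previous day, 24 April 2017).
The standard-time date in Mirur Province, 24 April 2017, falls between 20 February and 11 September, so daylight saving is in effect and Mirur Province is at UTC−05:30.
02:30 UTC − 5h30m = 21:00 Mirur Province (rolling into the previous day, 24 April 2017).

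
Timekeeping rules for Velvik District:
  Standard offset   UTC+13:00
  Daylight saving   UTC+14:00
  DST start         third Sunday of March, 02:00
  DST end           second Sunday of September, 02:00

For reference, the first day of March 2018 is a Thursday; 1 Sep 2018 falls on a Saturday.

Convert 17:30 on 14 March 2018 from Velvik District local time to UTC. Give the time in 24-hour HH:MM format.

1 March 2018 is a Thursday, so the first Sunday is March 4 and the third is March 18.
1 September 2018 is a Saturday, so the first Sunday is September 2 and the second is September 9.
14 March 2018 does not fall between 18 March and 9 September, so daylight saving is not in effect and Velvik District is at UTC+13:00.
17:30 local − 13h = 04:30 UTC.

04:30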